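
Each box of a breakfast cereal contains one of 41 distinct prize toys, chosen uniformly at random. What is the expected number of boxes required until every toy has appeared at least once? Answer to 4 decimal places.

Split into phases: going from k distinct to k+1 distinct takes on average 41/(41-k) boxes.
E[T] = 41/41 + 41/40 + 41/39 + ... + 41/2 + 41/1 = 41·H_{41}.
H_{41} = 4.30293, so E[T] = 176.42026.

176.4203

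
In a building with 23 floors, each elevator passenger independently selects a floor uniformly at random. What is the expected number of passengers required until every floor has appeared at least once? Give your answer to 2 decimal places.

After k distinct floors have appeared, the next passenger gives a new one with probability (23-k)/23, so the expected wait for the (k+1)-th is 23/(23-k).
E[T] = 23/23 + 23/22 + 23/21 + ... + 23/2 + 23/1 = 23·H_{23}.
H_{23} = 3.734, so E[T] = 85.889.

85.89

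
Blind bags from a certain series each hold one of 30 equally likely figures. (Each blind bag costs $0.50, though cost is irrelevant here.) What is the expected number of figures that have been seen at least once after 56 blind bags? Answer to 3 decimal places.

25.506

For each figure, P(seen in 56 blind bags) = 1 - (29/30)^56 = 0.8502.
By linearity of expectation, E[distinct seen] = 30·(1 - (29/30)^56) = 25.5061.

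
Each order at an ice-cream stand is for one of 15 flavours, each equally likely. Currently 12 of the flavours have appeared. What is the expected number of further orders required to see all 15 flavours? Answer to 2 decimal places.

27.50

With k distinct flavours already seen, the next new one takes an expected 15/(15-k) orders.
Sum over k = 12,...,14: E = 15/3 + 15/2 + 15/1 = 27.500.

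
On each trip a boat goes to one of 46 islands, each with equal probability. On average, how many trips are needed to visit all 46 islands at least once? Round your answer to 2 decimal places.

After k distinct islands have appeared, the next trip gives a new one with probability (46-k)/46, so the expected wait for the (k+1)-th is 46/(46-k).
E[T] = 46/46 + 46/45 + 46/44 + ... + 46/2 + 46/1 = 46·H_{46}.
H_{46} = 4.417, so E[T] = 203.168.

203.17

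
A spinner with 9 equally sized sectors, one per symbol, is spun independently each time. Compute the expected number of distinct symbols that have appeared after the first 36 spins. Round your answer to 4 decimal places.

For each symbol, P(seen in 36 spins) = 1 - (8/9)^36 = 0.98560.
By linearity of expectation, E[distinct seen] = 9·(1 - (8/9)^36) = 8.87036.

8.8704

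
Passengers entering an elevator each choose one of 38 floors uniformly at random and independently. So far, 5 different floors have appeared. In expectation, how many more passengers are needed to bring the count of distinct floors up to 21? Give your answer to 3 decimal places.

From k distinct to k+1 distinct takes on average 38/(38-k) passengers.
Sum over k = 5,...,20: E = 38/33 + 38/32 + 38/31 + ... + 38/19 + 38/18 = 24.6713.

24.671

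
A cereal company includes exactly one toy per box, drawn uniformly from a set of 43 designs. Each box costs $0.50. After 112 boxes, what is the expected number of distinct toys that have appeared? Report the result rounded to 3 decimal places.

39.917

For each toy, P(seen in 112 boxes) = 1 - (42/43)^112 = 0.9283.
By linearity of expectation, E[distinct seen] = 43·(1 - (42/43)^112) = 39.9174.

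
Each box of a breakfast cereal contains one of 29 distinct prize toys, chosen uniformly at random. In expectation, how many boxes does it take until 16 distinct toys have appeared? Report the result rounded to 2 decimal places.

With k distinct toys already seen, the next new one arrives after an expected 29/(29-k) boxes.
Sum over k = 0,...,15: E = 29/29 + 29/28 + 29/27 + ... + 29/15 + 29/14 = 22.664.

22.66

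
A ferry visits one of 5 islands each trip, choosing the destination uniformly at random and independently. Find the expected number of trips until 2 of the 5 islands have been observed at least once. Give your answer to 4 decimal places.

2.2500

Going from k to k+1 distinct takes a geometric number of trips with mean 5/(5-k).
Sum over k = 0,...,1: E = 5/5 + 5/4 = 2.25000.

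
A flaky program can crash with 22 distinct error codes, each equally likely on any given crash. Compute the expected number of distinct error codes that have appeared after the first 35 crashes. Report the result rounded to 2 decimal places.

For each error code, P(seen in 35 crashes) = 1 - (21/22)^35 = 0.804.
By linearity of expectation, E[distinct seen] = 22·(1 - (21/22)^35) = 17.682.

17.68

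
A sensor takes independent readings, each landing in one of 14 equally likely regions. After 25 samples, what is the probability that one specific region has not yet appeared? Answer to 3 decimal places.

0.157

Each sample misses the fixed region with probability (14-1)/14 = 13/14, independently.
P(still missing after 25) = (13/14)^25 = 0.1568.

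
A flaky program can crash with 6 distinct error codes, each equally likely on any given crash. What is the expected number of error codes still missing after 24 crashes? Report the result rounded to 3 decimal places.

For each error code, P(unseen after 24) = (5/6)^24 = 0.0126.
By linearity of expectation, E[unseen] = 6·(5/6)^24 = 0.0755.

0.075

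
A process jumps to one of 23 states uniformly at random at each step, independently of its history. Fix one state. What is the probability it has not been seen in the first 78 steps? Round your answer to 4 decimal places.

0.0312

On each step the fixed state fails to appear with probability 22/23.
P(still missing after 78) = (22/23)^78 = 0.03120.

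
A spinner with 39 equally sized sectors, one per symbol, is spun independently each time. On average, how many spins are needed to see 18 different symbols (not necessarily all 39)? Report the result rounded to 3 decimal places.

23.719

Going from k to k+1 distinct takes a geometric number of spins with mean 39/(39-k).
Sum over k = 0,...,17: E = 39/39 + 39/38 + 39/37 + ... + 39/23 + 39/22 = 23.7192.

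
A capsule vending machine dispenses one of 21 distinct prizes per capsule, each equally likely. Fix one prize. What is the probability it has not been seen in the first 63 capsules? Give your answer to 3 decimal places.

0.046

Each capsule misses the fixed prize with probability (21-1)/21 = 20/21, independently.
P(still missing after 63) = (20/21)^63 = 0.0462.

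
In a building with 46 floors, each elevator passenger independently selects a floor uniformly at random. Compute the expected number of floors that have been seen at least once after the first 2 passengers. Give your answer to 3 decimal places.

For each floor, P(seen in 2 passengers) = 1 - (45/46)^2 = 0.0430.
By linearity of expectation, E[distinct seen] = 46·(1 - (45/46)^2) = 1.9783.

1.978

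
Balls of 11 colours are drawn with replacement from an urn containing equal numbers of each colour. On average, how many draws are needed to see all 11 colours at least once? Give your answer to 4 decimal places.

33.2187

The wait to go from k to k+1 distinct colours is geometric with mean 11/(11-k).
E[T] = 11/11 + 11/10 + 11/9 + ... + 11/2 + 11/1 = 11·H_{11}.
H_{11} = 3.01988, so E[T] = 33.21865.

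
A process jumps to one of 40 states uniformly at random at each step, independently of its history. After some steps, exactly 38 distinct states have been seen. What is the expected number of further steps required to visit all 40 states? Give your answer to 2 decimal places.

60.00

With k distinct states already seen, the next new one takes an expected 40/(40-k) steps.
Sum over k = 38,...,39: E = 40/2 + 40/1 = 60.000.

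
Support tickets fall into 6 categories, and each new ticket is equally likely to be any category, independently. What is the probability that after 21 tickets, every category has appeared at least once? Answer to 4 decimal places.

By inclusion–exclusion over which categories are missing,
P(all seen) = Σ_{j=0}^{6} (-1)^j C(6,j)((6-j)/6)^21
= 1.00000 - 0.13042 + 0.00301 - 0.00001 + 0.00000 - 0.00000 + 0.00000
= 0.87258.

0.8726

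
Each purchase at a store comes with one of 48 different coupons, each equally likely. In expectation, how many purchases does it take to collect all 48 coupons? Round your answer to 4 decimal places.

Split into phases: going from k distinct to k+1 distinct takes on average 48/(48-k) purchases.
E[T] = 48/48 + 48/47 + 48/46 + ... + 48/2 + 48/1 = 48·H_{48}.
H_{48} = 4.45880, so E[T] = 214.02226.

214.0223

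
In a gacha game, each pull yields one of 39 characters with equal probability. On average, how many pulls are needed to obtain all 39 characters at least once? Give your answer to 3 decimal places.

Split into phases: going from k distinct to k+1 distinct takes on average 39/(39-k) pulls.
E[T] = 39/39 + 39/38 + 39/37 + ... + 39/2 + 39/1 = 39·H_{39}.
H_{39} = 4.2535, so E[T] = 165.8882.

165.888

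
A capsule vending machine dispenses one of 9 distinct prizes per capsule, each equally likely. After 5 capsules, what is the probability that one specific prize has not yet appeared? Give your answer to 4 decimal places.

Each capsule misses the fixed prize with probability (9-1)/9 = 8/9, independently.
P(still missing after 5) = (8/9)^5 = 0.55493.

0.5549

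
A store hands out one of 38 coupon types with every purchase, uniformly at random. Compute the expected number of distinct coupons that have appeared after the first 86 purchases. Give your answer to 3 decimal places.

34.165

For each coupon, P(seen in 86 purchases) = 1 - (37/38)^86 = 0.8991.
By linearity of expectation, E[distinct seen] = 38·(1 - (37/38)^86) = 34.1652.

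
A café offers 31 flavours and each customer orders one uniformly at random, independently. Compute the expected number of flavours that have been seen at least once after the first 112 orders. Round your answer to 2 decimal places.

For each flavour, P(seen in 112 orders) = 1 - (30/31)^112 = 0.975.
By linearity of expectation, E[distinct seen] = 31·(1 - (30/31)^112) = 30.212.

30.21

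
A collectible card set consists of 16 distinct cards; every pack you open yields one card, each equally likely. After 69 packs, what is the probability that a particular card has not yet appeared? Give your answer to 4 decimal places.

On each pack the fixed card fails to appear with probability 15/16.
P(still missing after 69) = (15/16)^69 = 0.01164.

0.0116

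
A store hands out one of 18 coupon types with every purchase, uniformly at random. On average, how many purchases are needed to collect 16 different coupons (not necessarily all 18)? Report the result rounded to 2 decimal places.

35.91

Going from k to k+1 distinct takes a geometric number of purchases with mean 18/(18-k).
Sum over k = 0,...,15: E = 18/18 + 18/17 + 18/16 + ... + 18/4 + 18/3 = 35.912.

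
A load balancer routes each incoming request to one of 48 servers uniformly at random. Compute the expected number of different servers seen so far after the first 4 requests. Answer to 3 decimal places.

For each server, P(seen in 4 requests) = 1 - (47/48)^4 = 0.0808.
By linearity of expectation, E[distinct seen] = 48·(1 - (47/48)^4) = 3.8767.

3.877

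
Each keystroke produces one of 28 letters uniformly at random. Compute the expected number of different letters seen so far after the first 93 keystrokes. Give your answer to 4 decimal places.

27.0488

For each letter, P(seen in 93 keystrokes) = 1 - (27/28)^93 = 0.96603.
By linearity of expectation, E[distinct seen] = 28·(1 - (27/28)^93) = 27.04876.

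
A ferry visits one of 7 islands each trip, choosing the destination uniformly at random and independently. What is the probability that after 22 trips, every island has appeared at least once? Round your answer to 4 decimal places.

0.7770

By inclusion–exclusion over which islands are missing,
P(all seen) = Σ_{j=0}^{7} (-1)^j C(7,j)((7-j)/7)^22
= 1.00000 - 0.23565 + 0.01281 - 0.00016 + 0.00000 - 0.00000 + 0.00000 - 0.00000
= 0.77700.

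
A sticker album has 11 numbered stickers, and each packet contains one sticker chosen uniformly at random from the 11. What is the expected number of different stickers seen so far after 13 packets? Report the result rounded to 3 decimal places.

For each sticker, P(seen in 13 packets) = 1 - (10/11)^13 = 0.7103.
By linearity of expectation, E[distinct seen] = 11·(1 - (10/11)^13) = 7.8137.

7.814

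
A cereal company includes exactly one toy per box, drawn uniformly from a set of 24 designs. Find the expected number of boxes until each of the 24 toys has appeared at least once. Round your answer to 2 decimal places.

The wait to go from k to k+1 distinct toys is geometric with mean 24/(24-k).
E[T] = 24/24 + 24/23 + 24/22 + ... + 24/2 + 24/1 = 24·H_{24}.
H_{24} = 3.776, so E[T] = 90.623.

90.62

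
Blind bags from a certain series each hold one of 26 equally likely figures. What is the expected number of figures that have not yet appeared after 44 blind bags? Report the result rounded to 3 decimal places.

For each figure, P(unseen after 44) = (25/26)^44 = 0.1780.
By linearity of expectation, E[unseen] = 26·(25/26)^44 = 4.6292.

4.629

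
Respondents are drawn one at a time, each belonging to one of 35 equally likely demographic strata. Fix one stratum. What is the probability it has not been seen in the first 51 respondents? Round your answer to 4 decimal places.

Each respondent misses the fixed stratum with probability (35-1)/35 = 34/35, independently.
P(still missing after 51) = (34/35)^51 = 0.22801.

0.2280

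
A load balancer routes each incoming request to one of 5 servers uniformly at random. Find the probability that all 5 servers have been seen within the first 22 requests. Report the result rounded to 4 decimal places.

Let A_i be the event that server i is missing after 22 requests. By inclusion–exclusion on the A_i,
P(all seen) = Σ_{j=0}^{5} (-1)^j C(5,j)((5-j)/5)^22
= 1.00000 - 0.03689 + 0.00013 - 0.00000 + 0.00000 - 0.00000
= 0.96324.

0.9632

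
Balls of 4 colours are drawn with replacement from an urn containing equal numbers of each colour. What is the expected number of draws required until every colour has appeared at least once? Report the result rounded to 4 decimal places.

8.3333

After k distinct colours have appeared, the next draw gives a new one with probability (4-k)/4, so the expected wait for the (k+1)-th is 4/(4-k).
E[T] = 4/4 + 4/3 + 4/2 + 4/1 = 4·H_{4}.
H_{4} = 2.08333, so E[T] = 8.33333.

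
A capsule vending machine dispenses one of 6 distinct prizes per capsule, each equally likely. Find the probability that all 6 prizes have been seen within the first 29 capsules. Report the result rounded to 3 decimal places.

0.970

Let A_i be the event that prize i is missing after 29 capsules. By inclusion–exclusion on the A_i,
P(all seen) = Σ_{j=0}^{6} (-1)^j C(6,j)((6-j)/6)^29
= 1.0000 - 0.0303 + 0.0001 - 0.0000 + 0.0000 - 0.0000 + 0.0000
= 0.9698.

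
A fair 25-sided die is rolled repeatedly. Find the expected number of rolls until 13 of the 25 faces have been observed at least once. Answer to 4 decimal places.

17.8187

With k distinct faces already seen, the next new one arrives after an expected 25/(25-k) rolls.
Sum over k = 0,...,12: E = 25/25 + 25/24 + 25/23 + ... + 25/14 + 25/13 = 17.81869.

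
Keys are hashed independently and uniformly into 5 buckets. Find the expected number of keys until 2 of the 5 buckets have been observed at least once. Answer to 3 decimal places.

With k distinct buckets already seen, the next new one arrives after an expected 5/(5-k) keys.
Sum over k = 0,...,1: E = 5/5 + 5/4 = 2.2500.

2.250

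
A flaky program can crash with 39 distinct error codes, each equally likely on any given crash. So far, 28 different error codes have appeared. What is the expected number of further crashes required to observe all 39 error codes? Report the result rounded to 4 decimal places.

The wait to go from k to k+1 distinct error codes is geometric with mean 39/(39-k).
Sum over k = 28,...,38: E = 39/11 + 39/10 + 39/9 + ... + 39/2 + 39/1 = 117.77522.

117.7752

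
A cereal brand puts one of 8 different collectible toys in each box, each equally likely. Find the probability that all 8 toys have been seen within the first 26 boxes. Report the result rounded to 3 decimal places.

0.767

By inclusion–exclusion over which toys are missing,
P(all seen) = Σ_{j=0}^{8} (-1)^j C(8,j)((8-j)/8)^26
= 1.0000 - 0.2485 + 0.0158 - 0.0003 + 0.0000 - 0.0000 + 0.0000 - 0.0000 + 0.0000
= 0.7670.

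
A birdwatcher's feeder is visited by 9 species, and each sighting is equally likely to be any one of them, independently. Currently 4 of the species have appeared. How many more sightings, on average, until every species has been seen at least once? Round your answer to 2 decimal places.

20.55

From k distinct to k+1 distinct takes on average 9/(9-k) sightings.
Sum over k = 4,...,8: E = 9/5 + 9/4 + 9/3 + 9/2 + 9/1 = 20.550.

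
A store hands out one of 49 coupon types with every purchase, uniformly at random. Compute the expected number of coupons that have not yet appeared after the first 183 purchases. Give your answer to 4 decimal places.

For each coupon, P(unseen after 183) = (48/49)^183 = 0.02298.
By linearity of expectation, E[unseen] = 49·(48/49)^183 = 1.12580.

1.1258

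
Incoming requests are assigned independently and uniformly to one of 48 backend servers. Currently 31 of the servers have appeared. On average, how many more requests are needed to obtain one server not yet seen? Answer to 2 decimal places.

Each request yields a new server with probability (48-31)/48 = 17/48, so the wait is geometric with mean 48/17.
E = 48/17 = 2.824.

2.82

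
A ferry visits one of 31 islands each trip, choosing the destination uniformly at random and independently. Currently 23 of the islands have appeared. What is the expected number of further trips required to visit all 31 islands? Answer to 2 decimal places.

84.25

From k distinct to k+1 distinct takes on average 31/(31-k) trips.
Sum over k = 23,...,30: E = 31/8 + 31/7 + 31/6 + ... + 31/2 + 31/1 = 84.254.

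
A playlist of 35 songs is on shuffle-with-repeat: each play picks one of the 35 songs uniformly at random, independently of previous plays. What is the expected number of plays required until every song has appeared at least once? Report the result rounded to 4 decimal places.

The wait to go from k to k+1 distinct songs is geometric with mean 35/(35-k).
E[T] = 35/35 + 35/34 + 35/33 + ... + 35/2 + 35/1 = 35·H_{35}.
H_{35} = 4.14678, so E[T] = 145.13735.

145.1373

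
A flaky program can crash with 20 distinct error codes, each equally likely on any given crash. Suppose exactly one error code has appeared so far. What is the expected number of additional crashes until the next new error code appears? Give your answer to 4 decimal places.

1.0526

The number of crashes until the next new error code is geometric with success probability 19/20, so its mean is 20/19.
E = 20/19 = 1.05263.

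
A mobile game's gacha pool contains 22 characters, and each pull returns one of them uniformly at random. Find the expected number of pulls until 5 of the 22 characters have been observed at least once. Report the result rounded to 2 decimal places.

Going from k to k+1 distinct takes a geometric number of pulls with mean 22/(22-k).
Sum over k = 0,...,4: E = 22/22 + 22/21 + 22/20 + 22/19 + 22/18 = 5.528.

5.53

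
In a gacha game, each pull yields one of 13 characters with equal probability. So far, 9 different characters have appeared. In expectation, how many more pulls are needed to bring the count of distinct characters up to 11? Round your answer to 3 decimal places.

7.583

From k distinct to k+1 distinct takes on average 13/(13-k) pulls.
Sum over k = 9,...,10: E = 13/4 + 13/3 = 7.5833.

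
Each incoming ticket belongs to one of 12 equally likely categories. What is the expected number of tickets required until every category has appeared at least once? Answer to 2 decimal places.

37.24

The wait to go from k to k+1 distinct categories is geometric with mean 12/(12-k).
E[T] = 12/12 + 12/11 + 12/10 + ... + 12/2 + 12/1 = 12·H_{12}.
H_{12} = 3.103, so E[T] = 37.239.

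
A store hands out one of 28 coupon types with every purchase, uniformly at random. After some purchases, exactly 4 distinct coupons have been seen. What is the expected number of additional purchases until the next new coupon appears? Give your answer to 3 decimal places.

1.167

Each purchase yields a new coupon with probability (28-4)/28 = 24/28, so the wait is geometric with mean 28/24.
E = 28/24 = 1.1667.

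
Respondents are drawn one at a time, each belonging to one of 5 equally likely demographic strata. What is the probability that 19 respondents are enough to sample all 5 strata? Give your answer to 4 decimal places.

Let A_i be the event that stratum i is missing after 19 respondents. By inclusion–exclusion on the A_i,
P(all seen) = Σ_{j=0}^{5} (-1)^j C(5,j)((5-j)/5)^19
= 1.00000 - 0.07206 + 0.00061 - 0.00000 + 0.00000 - 0.00000
= 0.92855.

0.9286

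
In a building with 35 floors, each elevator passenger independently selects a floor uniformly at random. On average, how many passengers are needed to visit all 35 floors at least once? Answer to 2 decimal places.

145.14

The wait to go from k to k+1 distinct floors is geometric with mean 35/(35-k).
E[T] = 35/35 + 35/34 + 35/33 + ... + 35/2 + 35/1 = 35·H_{35}.
H_{35} = 4.147, so E[T] = 145.137.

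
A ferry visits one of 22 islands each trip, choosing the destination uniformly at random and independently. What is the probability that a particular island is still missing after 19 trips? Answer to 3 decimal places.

0.413

Each trip misses the fixed island with probability (22-1)/22 = 21/22, independently.
P(still missing after 19) = (21/22)^19 = 0.4132.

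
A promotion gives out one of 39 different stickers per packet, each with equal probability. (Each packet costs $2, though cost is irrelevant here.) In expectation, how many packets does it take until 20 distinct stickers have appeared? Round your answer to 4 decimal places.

Going from k to k+1 distinct takes a geometric number of packets with mean 39/(39-k).
Sum over k = 0,...,19: E = 39/39 + 39/38 + 39/37 + ... + 39/21 + 39/20 = 27.52633.

27.5263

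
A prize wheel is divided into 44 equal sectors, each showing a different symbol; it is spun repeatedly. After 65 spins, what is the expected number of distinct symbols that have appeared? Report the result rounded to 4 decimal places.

For each symbol, P(seen in 65 spins) = 1 - (43/44)^65 = 0.77560.
By linearity of expectation, E[distinct seen] = 44·(1 - (43/44)^65) = 34.12634.

34.1263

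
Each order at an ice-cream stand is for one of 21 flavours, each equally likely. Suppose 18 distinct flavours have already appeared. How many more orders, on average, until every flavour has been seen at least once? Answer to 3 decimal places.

From k distinct to k+1 distinct takes on average 21/(21-k) orders.
Sum over k = 18,...,20: E = 21/3 + 21/2 + 21/1 = 38.5000.

38.500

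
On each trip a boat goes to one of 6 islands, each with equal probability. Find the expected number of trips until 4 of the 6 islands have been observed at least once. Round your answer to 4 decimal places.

Going from k to k+1 distinct takes a geometric number of trips with mean 6/(6-k).
Sum over k = 0,...,3: E = 6/6 + 6/5 + 6/4 + 6/3 = 5.70000.

5.7000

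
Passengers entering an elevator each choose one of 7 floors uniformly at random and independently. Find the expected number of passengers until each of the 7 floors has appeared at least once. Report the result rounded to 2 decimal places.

Split into phases: going from k distinct to k+1 distinct takes on average 7/(7-k) passengers.
E[T] = 7/7 + 7/6 + 7/5 + ... + 7/2 + 7/1 = 7·H_{7}.
H_{7} = 2.593, so E[T] = 18.150.

18.15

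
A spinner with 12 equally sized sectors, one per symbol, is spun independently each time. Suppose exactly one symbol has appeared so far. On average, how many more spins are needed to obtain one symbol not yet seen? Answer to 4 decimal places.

Each spin yields a new symbol with probability (12-1)/12 = 11/12, so the wait is geometric with mean 12/11.
E = 12/11 = 1.09091.

1.0909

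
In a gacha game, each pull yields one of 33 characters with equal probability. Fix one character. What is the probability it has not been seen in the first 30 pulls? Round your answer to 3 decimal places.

On each pull the fixed character fails to appear with probability 32/33.
P(still missing after 30) = (32/33)^30 = 0.3973.

0.397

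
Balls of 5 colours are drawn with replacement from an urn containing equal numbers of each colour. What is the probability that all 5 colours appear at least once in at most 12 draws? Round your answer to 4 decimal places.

Let A_i be the event that colour i is missing after 12 draws. By inclusion–exclusion on the A_i,
P(all seen) = Σ_{j=0}^{5} (-1)^j C(5,j)((5-j)/5)^12
= 1.00000 - 0.34360 + 0.02177 - 0.00017 + 0.00000 - 0.00000
= 0.67800.

0.6780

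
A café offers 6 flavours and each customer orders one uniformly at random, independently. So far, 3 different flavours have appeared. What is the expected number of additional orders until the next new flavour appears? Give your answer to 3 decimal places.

2.000

The number of orders until the next new flavour is geometric with success probability 3/6, so its mean is 6/3.
E = 6/3 = 2.0000.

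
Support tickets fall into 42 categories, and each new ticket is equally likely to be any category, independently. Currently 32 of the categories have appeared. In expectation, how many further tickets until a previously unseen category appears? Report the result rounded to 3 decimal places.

The number of tickets until the next new category is geometric with success probability 10/42, so its mean is 42/10.
E = 42/10 = 4.2000.

4.200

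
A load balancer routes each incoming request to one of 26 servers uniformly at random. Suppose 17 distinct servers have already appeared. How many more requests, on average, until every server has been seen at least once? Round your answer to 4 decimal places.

73.5532

From k distinct to k+1 distinct takes on average 26/(26-k) requests.
Sum over k = 17,...,25: E = 26/9 + 26/8 + 26/7 + ... + 26/2 + 26/1 = 73.55317.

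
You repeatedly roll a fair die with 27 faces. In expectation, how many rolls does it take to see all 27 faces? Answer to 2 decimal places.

After k distinct faces have appeared, the next roll gives a new one with probability (27-k)/27, so the expected wait for the (k+1)-th is 27/(27-k).
E[T] = 27/27 + 27/26 + 27/25 + ... + 27/2 + 27/1 = 27·H_{27}.
H_{27} = 3.891, so E[T] = 105.069.

105.07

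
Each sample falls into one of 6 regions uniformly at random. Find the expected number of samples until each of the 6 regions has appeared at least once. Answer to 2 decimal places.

Split into phases: going from k distinct to k+1 distinct takes on average 6/(6-k) samples.
E[T] = 6/6 + 6/5 + 6/4 + 6/3 + 6/2 + 6/1 = 6·H_{6}.
H_{6} = 2.450, so E[T] = 14.700.

14.70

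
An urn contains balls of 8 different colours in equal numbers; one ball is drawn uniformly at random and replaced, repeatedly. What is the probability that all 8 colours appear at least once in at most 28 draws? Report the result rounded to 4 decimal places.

By inclusion–exclusion over which colours are missing,
P(all seen) = Σ_{j=0}^{8} (-1)^j C(8,j)((8-j)/8)^28
= 1.00000 - 0.19025 + 0.00889 - 0.00011 + 0.00000 - 0.00000 + 0.00000 - 0.00000 + 0.00000
= 0.81854.

0.8185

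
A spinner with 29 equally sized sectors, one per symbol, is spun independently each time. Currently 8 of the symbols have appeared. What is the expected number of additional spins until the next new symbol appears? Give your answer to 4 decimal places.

1.3810

The number of spins until the next new symbol is geometric with success probability 21/29, so its mean is 29/21.
E = 29/21 = 1.38095.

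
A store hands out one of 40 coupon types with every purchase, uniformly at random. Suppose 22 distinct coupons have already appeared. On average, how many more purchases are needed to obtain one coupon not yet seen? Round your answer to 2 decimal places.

The number of purchases until the next new coupon is geometric with success probability 18/40, so its mean is 40/18.
E = 40/18 = 2.222.

2.22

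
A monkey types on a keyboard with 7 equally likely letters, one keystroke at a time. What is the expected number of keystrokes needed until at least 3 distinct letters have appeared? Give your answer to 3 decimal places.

3.567

With k distinct letters already seen, the next new one arrives after an expected 7/(7-k) keystrokes.
Sum over k = 0,...,2: E = 7/7 + 7/6 + 7/5 = 3.5667.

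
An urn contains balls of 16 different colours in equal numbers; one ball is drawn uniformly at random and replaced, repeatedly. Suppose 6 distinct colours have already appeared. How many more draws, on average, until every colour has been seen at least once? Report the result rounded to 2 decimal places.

46.86

With k distinct colours already seen, the next new one takes an expected 16/(16-k) draws.
Sum over k = 6,...,15: E = 16/10 + 16/9 + 16/8 + ... + 16/2 + 16/1 = 46.863.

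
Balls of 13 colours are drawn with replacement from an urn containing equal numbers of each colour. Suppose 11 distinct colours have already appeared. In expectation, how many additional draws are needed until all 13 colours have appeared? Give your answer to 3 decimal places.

The wait to go from k to k+1 distinct colours is geometric with mean 13/(13-k).
Sum over k = 11,...,12: E = 13/2 + 13/1 = 19.5000.

19.500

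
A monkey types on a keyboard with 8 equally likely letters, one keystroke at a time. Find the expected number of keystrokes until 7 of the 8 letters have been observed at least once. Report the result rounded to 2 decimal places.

With k distinct letters already seen, the next new one arrives after an expected 8/(8-k) keystrokes.
Sum over k = 0,...,6: E = 8/8 + 8/7 + 8/6 + ... + 8/3 + 8/2 = 13.743.

13.74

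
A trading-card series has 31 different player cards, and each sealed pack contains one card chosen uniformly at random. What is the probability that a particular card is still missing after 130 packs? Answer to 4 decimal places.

Each pack misses the fixed card with probability (31-1)/31 = 30/31, independently.
P(still missing after 130) = (30/31)^130 = 0.01408.

0.0141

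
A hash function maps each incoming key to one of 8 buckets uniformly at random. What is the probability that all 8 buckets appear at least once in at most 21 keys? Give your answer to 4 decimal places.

0.5793

Let A_i be the event that bucket i is missing after 21 keys. By inclusion–exclusion on the A_i,
P(all seen) = Σ_{j=0}^{8} (-1)^j C(8,j)((8-j)/8)^21
= 1.00000 - 0.48446 + 0.06660 - 0.00290 + 0.00003 - 0.00000 + 0.00000 - 0.00000 + 0.00000
= 0.57927.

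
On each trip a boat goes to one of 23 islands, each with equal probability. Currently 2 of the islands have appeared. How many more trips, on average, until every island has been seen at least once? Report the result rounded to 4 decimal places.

83.8433

With k distinct islands already seen, the next new one takes an expected 23/(23-k) trips.
Sum over k = 2,...,22: E = 23/21 + 23/20 + 23/19 + ... + 23/2 + 23/1 = 83.84325.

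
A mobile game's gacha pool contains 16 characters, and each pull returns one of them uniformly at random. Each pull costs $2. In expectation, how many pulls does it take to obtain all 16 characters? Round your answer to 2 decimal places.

The wait to go from k to k+1 distinct characters is geometric with mean 16/(16-k).
E[T] = 16/16 + 16/15 + 16/14 + ... + 16/2 + 16/1 = 16·H_{16}.
H_{16} = 3.381, so E[T] = 54.092.

54.09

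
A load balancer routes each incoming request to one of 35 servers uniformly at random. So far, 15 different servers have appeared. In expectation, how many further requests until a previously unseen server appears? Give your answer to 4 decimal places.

The number of requests until the next new server is geometric with success probability 20/35, so its mean is 35/20.
E = 35/20 = 1.75000.

1.7500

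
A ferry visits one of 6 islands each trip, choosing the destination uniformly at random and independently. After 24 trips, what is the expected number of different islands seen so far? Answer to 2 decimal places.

5.92

For each island, P(seen in 24 trips) = 1 - (5/6)^24 = 0.987.
By linearity of expectation, E[distinct seen] = 6·(1 - (5/6)^24) = 5.925.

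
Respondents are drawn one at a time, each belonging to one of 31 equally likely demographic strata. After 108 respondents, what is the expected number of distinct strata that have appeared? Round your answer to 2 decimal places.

30.10

For each stratum, P(seen in 108 respondents) = 1 - (30/31)^108 = 0.971.
By linearity of expectation, E[distinct seen] = 31·(1 - (30/31)^108) = 30.102.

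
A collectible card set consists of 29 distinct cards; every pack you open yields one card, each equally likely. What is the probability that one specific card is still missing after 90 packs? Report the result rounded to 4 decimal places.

On each pack the fixed card fails to appear with probability 28/29.
P(still missing after 90) = (28/29)^90 = 0.04250.

0.0425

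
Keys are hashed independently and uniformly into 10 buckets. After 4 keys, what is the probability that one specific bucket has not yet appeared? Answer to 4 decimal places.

Each key misses the fixed bucket with probability (10-1)/10 = 9/10, independently.
P(still missing after 4) = (9/10)^4 = 0.65610.

0.6561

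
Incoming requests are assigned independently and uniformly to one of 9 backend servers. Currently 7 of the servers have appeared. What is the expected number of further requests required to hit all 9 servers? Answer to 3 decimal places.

13.500

With k distinct servers already seen, the next new one takes an expected 9/(9-k) requests.
Sum over k = 7,...,8: E = 9/2 + 9/1 = 13.5000.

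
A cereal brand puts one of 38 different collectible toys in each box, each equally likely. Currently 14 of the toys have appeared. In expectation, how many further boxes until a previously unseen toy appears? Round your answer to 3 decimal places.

The number of boxes until the next new toy is geometric with success probability 24/38, so its mean is 38/24.
E = 38/24 = 1.5833.

1.583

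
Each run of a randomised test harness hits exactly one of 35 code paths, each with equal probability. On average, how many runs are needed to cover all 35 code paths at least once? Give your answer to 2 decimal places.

145.14

The wait to go from k to k+1 distinct code paths is geometric with mean 35/(35-k).
E[T] = 35/35 + 35/34 + 35/33 + ... + 35/2 + 35/1 = 35·H_{35}.
H_{35} = 4.147, so E[T] = 145.137.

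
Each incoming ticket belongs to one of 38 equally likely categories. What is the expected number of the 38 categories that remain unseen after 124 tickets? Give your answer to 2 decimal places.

For each category, P(unseen after 124) = (37/38)^124 = 0.037.
By linearity of expectation, E[unseen] = 38·(37/38)^124 = 1.392.

1.39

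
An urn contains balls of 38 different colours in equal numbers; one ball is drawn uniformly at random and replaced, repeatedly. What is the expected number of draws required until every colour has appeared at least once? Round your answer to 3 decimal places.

160.660

Split into phases: going from k distinct to k+1 distinct takes on average 38/(38-k) draws.
E[T] = 38/38 + 38/37 + 38/36 + ... + 38/2 + 38/1 = 38·H_{38}.
H_{38} = 4.2279, so E[T] = 160.6603.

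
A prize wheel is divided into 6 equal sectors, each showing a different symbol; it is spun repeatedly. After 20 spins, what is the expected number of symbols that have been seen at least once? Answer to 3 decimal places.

For each symbol, P(seen in 20 spins) = 1 - (5/6)^20 = 0.9739.
By linearity of expectation, E[distinct seen] = 6·(1 - (5/6)^20) = 5.8435.

5.843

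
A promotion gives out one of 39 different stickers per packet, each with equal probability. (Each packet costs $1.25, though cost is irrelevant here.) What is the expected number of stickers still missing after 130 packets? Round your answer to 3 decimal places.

For each sticker, P(unseen after 130) = (38/39)^130 = 0.0342.
By linearity of expectation, E[unseen] = 39·(38/39)^130 = 1.3321.

1.332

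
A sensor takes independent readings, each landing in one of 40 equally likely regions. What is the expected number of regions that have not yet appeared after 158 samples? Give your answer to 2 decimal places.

0.73

For each region, P(unseen after 158) = (39/40)^158 = 0.018.
By linearity of expectation, E[unseen] = 40·(39/40)^158 = 0.732.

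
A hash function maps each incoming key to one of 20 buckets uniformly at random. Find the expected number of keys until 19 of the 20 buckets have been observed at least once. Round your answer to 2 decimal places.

51.95

With k distinct buckets already seen, the next new one arrives after an expected 20/(20-k) keys.
Sum over k = 0,...,18: E = 20/20 + 20/19 + 20/18 + ... + 20/3 + 20/2 = 51.955.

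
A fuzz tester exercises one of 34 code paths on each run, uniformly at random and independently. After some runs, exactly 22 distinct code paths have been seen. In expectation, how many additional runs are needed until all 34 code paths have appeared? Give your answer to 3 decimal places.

With k distinct code paths already seen, the next new one takes an expected 34/(34-k) runs.
Sum over k = 22,...,33: E = 34/12 + 34/11 + 34/10 + ... + 34/2 + 34/1 = 105.5092.

105.509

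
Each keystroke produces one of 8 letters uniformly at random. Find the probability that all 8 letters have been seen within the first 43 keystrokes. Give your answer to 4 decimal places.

By inclusion–exclusion over which letters are missing,
P(all seen) = Σ_{j=0}^{8} (-1)^j C(8,j)((8-j)/8)^43
= 1.00000 - 0.02567 + 0.00012 - 0.00000 + 0.00000 - 0.00000 + 0.00000 - 0.00000 + 0.00000
= 0.97445.

0.9744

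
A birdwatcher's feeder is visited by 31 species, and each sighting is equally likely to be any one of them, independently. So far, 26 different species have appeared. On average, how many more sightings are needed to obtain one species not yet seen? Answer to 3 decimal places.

6.200

The number of sightings until the next new species is geometric with success probability 5/31, so its mean is 31/5.
E = 31/5 = 6.2000.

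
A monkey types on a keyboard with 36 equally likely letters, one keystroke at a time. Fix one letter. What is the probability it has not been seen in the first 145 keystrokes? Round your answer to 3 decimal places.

0.017

Each keystroke misses the fixed letter with probability (36-1)/36 = 35/36, independently.
P(still missing after 145) = (35/36)^145 = 0.0168.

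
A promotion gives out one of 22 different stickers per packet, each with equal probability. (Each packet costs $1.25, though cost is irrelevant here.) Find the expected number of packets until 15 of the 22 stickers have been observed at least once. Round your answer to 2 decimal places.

Going from k to k+1 distinct takes a geometric number of packets with mean 22/(22-k).
Sum over k = 0,...,14: E = 22/22 + 22/21 + 22/20 + ... + 22/9 + 22/8 = 24.155.

24.16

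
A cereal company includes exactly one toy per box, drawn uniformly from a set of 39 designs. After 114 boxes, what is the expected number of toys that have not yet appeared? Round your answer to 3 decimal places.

For each toy, P(unseen after 114) = (38/39)^114 = 0.0518.
By linearity of expectation, E[unseen] = 39·(38/39)^114 = 2.0185.

2.019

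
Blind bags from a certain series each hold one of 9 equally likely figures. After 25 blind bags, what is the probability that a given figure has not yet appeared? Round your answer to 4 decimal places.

0.0526

On each blind bag the fixed figure fails to appear with probability 8/9.
P(still missing after 25) = (8/9)^25 = 0.05262.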